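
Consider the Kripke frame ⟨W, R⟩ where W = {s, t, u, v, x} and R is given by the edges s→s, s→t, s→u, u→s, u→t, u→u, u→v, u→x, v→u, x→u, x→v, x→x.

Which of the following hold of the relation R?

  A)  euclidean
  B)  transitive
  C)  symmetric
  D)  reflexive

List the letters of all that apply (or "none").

none

(A) not euclidean: s R t and s R s but not t R s.
(B) not transitive: s R u and u R v but not s R v.
(C) not symmetric: s R t but not t R s.
(D) not reflexive: not t R t.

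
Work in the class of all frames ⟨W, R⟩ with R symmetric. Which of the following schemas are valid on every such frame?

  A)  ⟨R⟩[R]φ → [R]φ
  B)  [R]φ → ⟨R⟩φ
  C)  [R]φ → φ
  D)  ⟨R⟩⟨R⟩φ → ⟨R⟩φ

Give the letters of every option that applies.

(A) the dual of axiom 5: valid iff R is euclidean. Such an R need not be euclidean — not valid.
(B) axiom D: valid iff R is serial. Such an R need not be serial — not valid.
(C) [R]φ → φ is axiom T, which corresponds to reflexivity. Such an R need not be reflexive — not valid.
(D) ⟨R⟩⟨R⟩φ → ⟨R⟩φ is the dual of axiom 4; it is valid on a frame exactly when R is transitive. Such an R need not be transitive, so not valid.

none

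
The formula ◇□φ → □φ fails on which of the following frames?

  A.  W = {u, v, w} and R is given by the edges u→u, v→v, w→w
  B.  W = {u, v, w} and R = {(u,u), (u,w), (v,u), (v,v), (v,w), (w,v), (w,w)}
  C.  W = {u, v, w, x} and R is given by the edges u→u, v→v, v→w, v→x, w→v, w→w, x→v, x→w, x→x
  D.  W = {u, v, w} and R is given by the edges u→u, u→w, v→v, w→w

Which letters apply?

B, C, D

The schema ◇□φ → □φ is the dual of axiom 5; it is valid on a frame iff R is euclidean.
(A) R is euclidean (any two R-successors of the same world are R-related), so the schema is valid here.
(B) R is not euclidean (u R w and u R u but not w R u), so the schema fails here.
(C) R is not euclidean (v R w and v R x but not w R x), so the schema fails here.
(D) R is not euclidean (u R w and u R u but not w R u), so the schema fails here.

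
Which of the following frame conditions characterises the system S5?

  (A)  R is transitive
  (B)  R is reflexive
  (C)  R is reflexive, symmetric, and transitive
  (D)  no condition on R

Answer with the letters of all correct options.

C

(A) this class determines K4, not S5.
(B) this class determines T (= KT), not S5.
(C) S5 is sound and complete for exactly this class.
(D) this class determines K, not S5.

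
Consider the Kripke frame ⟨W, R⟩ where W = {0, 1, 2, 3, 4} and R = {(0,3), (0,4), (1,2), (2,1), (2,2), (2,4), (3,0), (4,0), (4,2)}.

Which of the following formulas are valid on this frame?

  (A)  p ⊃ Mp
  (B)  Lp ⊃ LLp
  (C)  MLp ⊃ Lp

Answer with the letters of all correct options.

none

R is not reflexive: not 0 R 0.
R is not transitive: 0 R 3 and 3 R 0 but not 0 R 0.
R is not euclidean: 0 R 3 and 0 R 4 but not 3 R 4.
(A) p ⊃ Mp is the dual of axiom T, which corresponds to reflexivity. R is not reflexive — not valid.
(B) axiom 4: valid iff R is transitive. R is not transitive — not valid.
(C) the dual of axiom 5: valid iff R is euclidean. R is not euclidean — not valid.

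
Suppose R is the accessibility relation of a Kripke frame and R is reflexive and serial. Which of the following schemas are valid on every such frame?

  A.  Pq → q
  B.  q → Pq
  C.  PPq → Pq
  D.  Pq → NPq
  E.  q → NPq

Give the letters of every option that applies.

(A) Pq → q is the converse of T; it holds exactly when R ⊆ identity. Such an R need not be a subset of the identity — not valid.
(B) the dual of axiom T: valid iff R is reflexive. Every such R is reflexive — valid.
(C) PPq → Pq (the dual of axiom 4) characterises the transitive frames. Such an R need not be transitive — not valid.
(D) axiom 5: valid iff R is euclidean. Such an R need not be euclidean — not valid.
(E) q → NPq (axiom B) characterises the symmetric frames. Such an R need not be symmetric — not valid.

B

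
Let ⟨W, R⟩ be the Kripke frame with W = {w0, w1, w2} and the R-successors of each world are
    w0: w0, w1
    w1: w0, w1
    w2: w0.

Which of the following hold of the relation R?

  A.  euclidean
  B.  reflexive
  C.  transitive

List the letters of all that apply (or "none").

A

(A) euclidean: any two R-successors of the same world are R-related.
(B) not reflexive: not w2 R w2.
(C) not transitive: w2 R w0 and w0 R w1 but not w2 R w1.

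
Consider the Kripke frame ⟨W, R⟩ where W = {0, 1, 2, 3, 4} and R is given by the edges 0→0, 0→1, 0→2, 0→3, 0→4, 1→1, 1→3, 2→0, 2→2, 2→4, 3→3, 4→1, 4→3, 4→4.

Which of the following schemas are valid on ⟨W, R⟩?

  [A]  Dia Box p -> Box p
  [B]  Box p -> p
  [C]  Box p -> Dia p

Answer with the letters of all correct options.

B, C

R is reflexive: each world relates to itself.
R is not euclidean: 0 R 1 and 0 R 0 but not 1 R 0.
R is serial: every world has an R-successor.
(A) Dia Box p -> Box p is the dual of axiom 5, which corresponds to the euclidean property. R is not euclidean — not valid.
(B) Box p -> p is axiom T, which corresponds to reflexivity. R is reflexive — valid.
(C) Box p -> Dia p is axiom D, which corresponds to seriality. R is serial — valid.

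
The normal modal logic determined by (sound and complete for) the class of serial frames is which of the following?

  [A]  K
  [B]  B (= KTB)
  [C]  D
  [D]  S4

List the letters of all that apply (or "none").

C

(A) K is determined by the class of arbitrary frames.
(B) B (= KTB) is determined by the class of reflexive and symmetric frames.
(C) D is determined by exactly this class.
(D) S4 is determined by the class of reflexive and transitive frames.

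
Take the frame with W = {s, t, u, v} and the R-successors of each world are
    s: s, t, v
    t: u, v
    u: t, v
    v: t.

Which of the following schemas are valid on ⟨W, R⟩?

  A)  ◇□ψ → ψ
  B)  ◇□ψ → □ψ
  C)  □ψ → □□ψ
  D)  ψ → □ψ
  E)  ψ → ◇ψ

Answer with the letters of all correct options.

R is not reflexive: not t R t.
R is not symmetric: s R t but not t R s.
R is not transitive: s R t and t R u but not s R u.
R is not euclidean: s R t and s R s but not t R s.
R is not a subset of the identity: s R t with s ≠ t.
(A) ◇□ψ → ψ (the dual of axiom B) characterises the symmetric frames. R is not symmetric — not valid.
(B) the dual of axiom 5: valid iff R is euclidean. R is not euclidean — not valid.
(C) □ψ → □□ψ is axiom 4; it is valid on a frame exactly when R is transitive. R is not transitive, so not valid.
(D) ψ → □ψ (equivalent to ◇p→p) corresponds to R being a subset of the identity. Here R ⊄ identity, so not valid.
(E) ψ → ◇ψ (the dual of axiom T) characterises the reflexive frames. R is not reflexive — not valid.

none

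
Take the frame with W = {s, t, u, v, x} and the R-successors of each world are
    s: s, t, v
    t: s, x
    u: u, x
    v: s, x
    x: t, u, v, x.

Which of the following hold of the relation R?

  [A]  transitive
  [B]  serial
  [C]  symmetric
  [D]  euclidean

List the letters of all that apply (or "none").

B, C

(A) not transitive: s R t and t R x but not s R x.
(B) serial: every world has an R-successor.
(C) symmetric: every R-edge is matched by its reverse.
(D) not euclidean: s R t and s R v but not t R v.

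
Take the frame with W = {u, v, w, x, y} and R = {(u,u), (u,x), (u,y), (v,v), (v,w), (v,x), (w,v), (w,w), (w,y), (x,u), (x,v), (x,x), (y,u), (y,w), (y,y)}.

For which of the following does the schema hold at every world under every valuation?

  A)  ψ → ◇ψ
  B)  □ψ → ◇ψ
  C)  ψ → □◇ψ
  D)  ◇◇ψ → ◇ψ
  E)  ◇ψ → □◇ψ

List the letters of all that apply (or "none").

R is reflexive: each world relates to itself.
R is symmetric: every R-edge is matched by its reverse.
R is not transitive: u R x and x R v but not u R v.
R is not euclidean: u R x and u R y but not x R y.
R is serial: every world has an R-successor.
(A) ψ → ◇ψ (the dual of axiom T) characterises the reflexive frames. R is reflexive — valid.
(B) □ψ → ◇ψ (axiom D) characterises the serial frames. R is serial — valid.
(C) ψ → □◇ψ is axiom B; it is valid on a frame exactly when R is symmetric. R is symmetric, so valid.
(D) ◇◇ψ → ◇ψ (the dual of axiom 4) characterises the transitive frames. R is not transitive — not valid.
(E) ◇ψ → □◇ψ (axiom 5) characterises the euclidean frames. R is not euclidean — not valid.

A, B, C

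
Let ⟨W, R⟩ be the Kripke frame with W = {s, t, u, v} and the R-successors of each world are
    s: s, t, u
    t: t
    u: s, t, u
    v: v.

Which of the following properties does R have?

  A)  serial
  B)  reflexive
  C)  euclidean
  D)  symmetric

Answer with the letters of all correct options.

(A) serial: every world has an R-successor.
(B) reflexive: each world relates to itself.
(C) not euclidean: s R t and s R s but not t R s.
(D) not symmetric: s R t but not t R s.

A, B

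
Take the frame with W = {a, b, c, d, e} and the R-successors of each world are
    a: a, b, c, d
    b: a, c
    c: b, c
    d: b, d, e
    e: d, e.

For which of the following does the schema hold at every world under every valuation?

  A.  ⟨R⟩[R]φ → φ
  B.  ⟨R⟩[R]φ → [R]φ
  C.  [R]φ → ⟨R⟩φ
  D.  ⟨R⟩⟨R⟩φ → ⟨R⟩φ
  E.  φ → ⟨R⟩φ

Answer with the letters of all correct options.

C

R is not reflexive: not b R b.
R is not symmetric: a R c but not c R a.
R is not transitive: a R d and d R e but not a R e.
R is not euclidean: a R b and a R d but not b R d.
R is serial: every world has an R-successor.
(A) the dual of axiom B: valid iff R is symmetric. R is not symmetric — not valid.
(B) the dual of axiom 5: valid iff R is euclidean. R is not euclidean — not valid.
(C) [R]φ → ⟨R⟩φ is axiom D; it is valid on a frame exactly when R is serial. R is serial, so valid.
(D) the dual of axiom 4: valid iff R is transitive. R is not transitive — not valid.
(E) φ → ⟨R⟩φ is the dual of axiom T, which corresponds to reflexivity. R is not reflexive — not valid.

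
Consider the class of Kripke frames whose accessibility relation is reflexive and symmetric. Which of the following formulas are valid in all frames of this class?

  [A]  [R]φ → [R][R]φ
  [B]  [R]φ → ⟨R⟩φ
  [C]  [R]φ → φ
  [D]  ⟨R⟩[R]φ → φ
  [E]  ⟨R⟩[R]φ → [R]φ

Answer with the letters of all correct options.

Reflexive relations are serial.
(A) [R]φ → [R][R]φ is axiom 4; it is valid on a frame exactly when R is transitive. Such an R need not be transitive, so not valid.
(B) axiom D: valid iff R is serial. Every such R is serial — valid.
(C) [R]φ → φ is axiom T; it is valid on a frame exactly when R is reflexive. Every such R is reflexive, so valid.
(D) ⟨R⟩[R]φ → φ is the dual of axiom B, which corresponds to symmetry. Every such R is symmetric — valid.
(E) ⟨R⟩[R]φ → [R]φ (the dual of axiom 5) characterises the euclidean frames. Such an R need not be euclidean — not valid.

B, C, D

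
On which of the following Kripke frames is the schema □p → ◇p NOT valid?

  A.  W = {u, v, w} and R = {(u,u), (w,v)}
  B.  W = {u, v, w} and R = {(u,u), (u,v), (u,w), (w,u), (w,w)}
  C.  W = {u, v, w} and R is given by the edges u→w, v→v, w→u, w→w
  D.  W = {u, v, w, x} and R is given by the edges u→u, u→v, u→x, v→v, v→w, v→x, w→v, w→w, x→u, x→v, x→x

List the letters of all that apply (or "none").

The schema □p → ◇p is axiom D; it is valid on a frame iff R is serial.
(A) R is not serial (v has no R-successor), so the schema fails here.
(B) R is not serial (v has no R-successor), so the schema fails here.
(C) R is serial (every world has an R-successor), so the schema is valid here.
(D) R is serial (every world has an R-successor), so the schema is valid here.

A, B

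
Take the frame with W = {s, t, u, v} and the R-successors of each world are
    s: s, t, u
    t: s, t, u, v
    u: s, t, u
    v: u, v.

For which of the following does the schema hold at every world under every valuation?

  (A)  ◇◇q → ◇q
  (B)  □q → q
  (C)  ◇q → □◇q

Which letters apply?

B

R is reflexive: each world relates to itself.
R is not transitive: s R t and t R v but not s R v.
R is not euclidean: t R s and t R v but not s R v.
(A) ◇◇q → ◇q (the dual of axiom 4) characterises the transitive frames. R is not transitive — not valid.
(B) □q → q (axiom T) characterises the reflexive frames. R is reflexive — valid.
(C) ◇q → □◇q is axiom 5, which corresponds to the euclidean property. R is not euclidean — not valid.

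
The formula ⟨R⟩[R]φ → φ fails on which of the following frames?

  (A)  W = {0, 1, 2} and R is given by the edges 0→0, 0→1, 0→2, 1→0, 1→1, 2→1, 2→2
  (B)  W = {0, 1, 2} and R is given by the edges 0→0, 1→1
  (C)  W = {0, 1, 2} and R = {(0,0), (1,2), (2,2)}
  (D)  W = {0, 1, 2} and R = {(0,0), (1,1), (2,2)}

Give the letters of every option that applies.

A, C

The schema ⟨R⟩[R]φ → φ is the dual of axiom B; it is valid on a frame iff R is symmetric.
(A) R is not symmetric (0 R 2 but not 2 R 0), so the schema fails here.
(B) R is symmetric (every R-edge is matched by its reverse), so the schema is valid here.
(C) R is not symmetric (1 R 2 but not 2 R 1), so the schema fails here.
(D) R is symmetric (every R-edge is matched by its reverse), so the schema is valid here.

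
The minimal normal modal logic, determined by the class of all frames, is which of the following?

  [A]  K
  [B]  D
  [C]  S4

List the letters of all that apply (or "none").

A

(A) K is determined by exactly this class.
(B) D is determined by the class of serial frames.
(C) S4 is determined by the class of reflexive and transitive frames.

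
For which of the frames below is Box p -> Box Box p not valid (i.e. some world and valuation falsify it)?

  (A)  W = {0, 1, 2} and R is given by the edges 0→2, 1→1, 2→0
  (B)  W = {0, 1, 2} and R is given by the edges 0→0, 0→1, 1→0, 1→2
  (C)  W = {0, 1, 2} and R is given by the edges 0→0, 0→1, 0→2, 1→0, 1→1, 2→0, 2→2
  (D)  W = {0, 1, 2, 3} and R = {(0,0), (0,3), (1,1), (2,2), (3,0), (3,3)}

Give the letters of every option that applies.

A, B, C

The schema Box p -> Box Box p is axiom 4; it is valid on a frame iff R is transitive.
(A) R is not transitive (0 R 2 and 2 R 0 but not 0 R 0), so the schema fails here.
(B) R is not transitive (0 R 1 and 1 R 2 but not 0 R 2), so the schema fails here.
(C) R is not transitive (1 R 0 and 0 R 2 but not 1 R 2), so the schema fails here.
(D) R is transitive (R is closed under composition), so the schema is valid here.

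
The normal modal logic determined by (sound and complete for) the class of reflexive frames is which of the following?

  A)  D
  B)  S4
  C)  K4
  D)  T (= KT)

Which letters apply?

(A) D is determined by the class of serial frames.
(B) S4 is determined by the class of reflexive and transitive frames.
(C) K4 is determined by the class of transitive frames.
(D) T (= KT) is determined by exactly this class.

D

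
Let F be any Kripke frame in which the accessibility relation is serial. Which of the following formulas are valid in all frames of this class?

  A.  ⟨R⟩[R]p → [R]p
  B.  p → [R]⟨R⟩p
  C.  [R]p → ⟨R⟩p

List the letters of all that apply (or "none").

C

(A) ⟨R⟩[R]p → [R]p is the dual of axiom 5; it is valid on a frame exactly when R is euclidean. Such an R need not be euclidean, so not valid.
(B) p → [R]⟨R⟩p (axiom B) characterises the symmetric frames. Such an R need not be symmetric — not valid.
(C) [R]p → ⟨R⟩p is axiom D, which corresponds to seriality. Every such R is serial — valid.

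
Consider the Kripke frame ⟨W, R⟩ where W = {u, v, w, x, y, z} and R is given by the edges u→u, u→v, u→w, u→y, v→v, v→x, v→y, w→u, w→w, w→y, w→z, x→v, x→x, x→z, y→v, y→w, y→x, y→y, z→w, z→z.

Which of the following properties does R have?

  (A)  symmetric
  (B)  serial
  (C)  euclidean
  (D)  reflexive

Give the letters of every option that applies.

B, D

(A) not symmetric: u R v but not v R u.
(B) serial: every world has an R-successor.
(C) not euclidean: u R v and u R u but not v R u.
(D) reflexive: each world relates to itself.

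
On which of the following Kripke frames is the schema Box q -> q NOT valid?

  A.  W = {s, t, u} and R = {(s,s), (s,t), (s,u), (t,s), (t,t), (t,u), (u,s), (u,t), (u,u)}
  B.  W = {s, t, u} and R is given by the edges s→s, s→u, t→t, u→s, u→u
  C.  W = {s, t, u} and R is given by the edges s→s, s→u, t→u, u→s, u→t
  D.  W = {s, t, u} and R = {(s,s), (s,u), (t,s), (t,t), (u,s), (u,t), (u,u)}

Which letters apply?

C

The schema Box q -> q is axiom T; it is valid on a frame iff R is reflexive.
(A) R is reflexive (each world relates to itself), so the schema is valid here.
(B) R is reflexive (each world relates to itself), so the schema is valid here.
(C) R is not reflexive (not t R t), so the schema fails here.
(D) R is reflexive (each world relates to itself), so the schema is valid here.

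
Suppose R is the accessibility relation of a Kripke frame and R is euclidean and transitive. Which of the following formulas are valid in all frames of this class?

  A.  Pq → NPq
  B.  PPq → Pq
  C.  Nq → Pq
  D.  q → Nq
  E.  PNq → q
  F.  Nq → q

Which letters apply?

A, B

(A) Pq → NPq is axiom 5; it is valid on a frame exactly when R is euclidean. Every such R is euclidean, so valid.
(B) the dual of axiom 4: valid iff R is transitive. Every such R is transitive — valid.
(C) Nq → Pq (axiom D) characterises the serial frames. Such an R need not be serial — not valid.
(D) q → Nq is valid only on frames where every R-edge is a self-loop. Such an R need not be a subset of the identity — not valid.
(E) PNq → q is the dual of axiom B; it is valid on a frame exactly when R is symmetric. Such an R need not be symmetric, so not valid.
(F) Nq → q is axiom T, which corresponds to reflexivity. Such an R need not be reflexive — not valid.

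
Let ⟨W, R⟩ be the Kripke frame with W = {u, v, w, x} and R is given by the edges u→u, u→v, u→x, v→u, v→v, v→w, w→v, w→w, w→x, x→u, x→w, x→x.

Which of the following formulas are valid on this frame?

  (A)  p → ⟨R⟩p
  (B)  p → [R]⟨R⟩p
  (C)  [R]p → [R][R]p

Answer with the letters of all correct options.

R is reflexive: each world relates to itself.
R is symmetric: every R-edge is matched by its reverse.
R is not transitive: u R v and v R w but not u R w.
(A) p → ⟨R⟩p is the dual of axiom T; it is valid on a frame exactly when R is reflexive. R is reflexive, so valid.
(B) p → [R]⟨R⟩p (axiom B) characterises the symmetric frames. R is symmetric — valid.
(C) [R]p → [R][R]p is axiom 4; it is valid on a frame exactly when R is transitive. R is not transitive, so not valid.

A, B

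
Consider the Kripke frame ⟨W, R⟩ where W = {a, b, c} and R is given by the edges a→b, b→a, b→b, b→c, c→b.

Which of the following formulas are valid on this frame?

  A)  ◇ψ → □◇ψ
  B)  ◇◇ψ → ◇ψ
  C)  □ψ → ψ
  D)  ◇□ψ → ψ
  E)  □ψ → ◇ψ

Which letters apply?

D, E

R is not reflexive: not a R a.
R is symmetric: every R-edge is matched by its reverse.
R is not transitive: a R b and b R a but not a R a.
R is not euclidean: b R a and b R c but not a R c.
R is serial: every world has an R-successor.
(A) ◇ψ → □◇ψ is axiom 5; it is valid on a frame exactly when R is euclidean. R is not euclidean, so not valid.
(B) ◇◇ψ → ◇ψ is the dual of axiom 4, which corresponds to transitivity. R is not transitive — not valid.
(C) □ψ → ψ is axiom T, which corresponds to reflexivity. R is not reflexive — not valid.
(D) ◇□ψ → ψ is the dual of axiom B, which corresponds to symmetry. R is symmetric — valid.
(E) □ψ → ◇ψ is axiom D; it is valid on a frame exactly when R is serial. R is serial, so valid.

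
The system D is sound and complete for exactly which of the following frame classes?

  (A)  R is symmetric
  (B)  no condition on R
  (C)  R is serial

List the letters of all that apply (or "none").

(A) this class determines KB, not D.
(B) this class determines K, not D.
(C) D is sound and complete for exactly this class.

C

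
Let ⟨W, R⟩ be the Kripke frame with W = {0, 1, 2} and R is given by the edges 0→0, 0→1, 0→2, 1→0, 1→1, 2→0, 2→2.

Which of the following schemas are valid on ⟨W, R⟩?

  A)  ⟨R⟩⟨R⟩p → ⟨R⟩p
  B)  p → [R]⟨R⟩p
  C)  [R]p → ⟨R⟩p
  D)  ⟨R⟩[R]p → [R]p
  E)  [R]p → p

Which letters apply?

R is reflexive: each world relates to itself.
R is symmetric: every R-edge is matched by its reverse.
R is not transitive: 1 R 0 and 0 R 2 but not 1 R 2.
R is not euclidean: 0 R 1 and 0 R 2 but not 1 R 2.
R is serial: every world has an R-successor.
(A) ⟨R⟩⟨R⟩p → ⟨R⟩p (the dual of axiom 4) characterises the transitive frames. R is not transitive — not valid.
(B) p → [R]⟨R⟩p is axiom B; it is valid on a frame exactly when R is symmetric. R is symmetric, so valid.
(C) [R]p → ⟨R⟩p is axiom D; it is valid on a frame exactly when R is serial. R is serial, so valid.
(D) ⟨R⟩[R]p → [R]p is the dual of axiom 5, which corresponds to the euclidean property. R is not euclidean — not valid.
(E) axiom T: valid iff R is reflexive. R is reflexive — valid.

B, C, E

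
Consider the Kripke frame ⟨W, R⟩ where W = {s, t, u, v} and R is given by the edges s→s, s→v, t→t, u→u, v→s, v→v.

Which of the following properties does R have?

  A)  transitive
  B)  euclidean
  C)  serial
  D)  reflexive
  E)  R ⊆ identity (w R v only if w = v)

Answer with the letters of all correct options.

A, B, C, D

(A) transitive: R is closed under composition.
(B) euclidean: any two R-successors of the same world are R-related.
(C) serial: every world has an R-successor.
(D) reflexive: each world relates to itself.
(E) not ⊆ identity: s R v with s ≠ v.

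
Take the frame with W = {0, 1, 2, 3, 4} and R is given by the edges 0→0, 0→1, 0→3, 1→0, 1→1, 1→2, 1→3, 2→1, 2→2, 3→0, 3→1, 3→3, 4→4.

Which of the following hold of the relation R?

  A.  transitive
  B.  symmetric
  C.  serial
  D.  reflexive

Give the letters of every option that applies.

B, C, D

(A) not transitive: 0 R 1 and 1 R 2 but not 0 R 2.
(B) symmetric: every R-edge is matched by its reverse.
(C) serial: every world has an R-successor.
(D) reflexive: each world relates to itself.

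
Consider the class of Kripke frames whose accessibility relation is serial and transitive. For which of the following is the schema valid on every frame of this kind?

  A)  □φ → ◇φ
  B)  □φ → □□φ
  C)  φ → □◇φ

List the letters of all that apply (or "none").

(A) □φ → ◇φ is axiom D, which corresponds to seriality. Every such R is serial — valid.
(B) □φ → □□φ (axiom 4) characterises the transitive frames. Every such R is transitive — valid.
(C) φ → □◇φ is axiom B; it is valid on a frame exactly when R is symmetric. Such an R need not be symmetric, so not valid.

A, B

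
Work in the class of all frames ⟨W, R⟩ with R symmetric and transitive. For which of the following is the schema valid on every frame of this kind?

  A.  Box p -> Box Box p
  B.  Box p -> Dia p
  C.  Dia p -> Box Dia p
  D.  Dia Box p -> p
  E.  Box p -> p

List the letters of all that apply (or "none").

A, C, D

A symmetric transitive relation is euclidean (uRv and uRw give vRu by symmetry, then vRw by transitivity).
(A) Box p -> Box Box p is axiom 4; it is valid on a frame exactly when R is transitive. Every such R is transitive, so valid.
(B) axiom D: valid iff R is serial. Such an R need not be serial — not valid.
(C) Dia p -> Box Dia p (axiom 5) characterises the euclidean frames. Every such R is euclidean — valid.
(D) Dia Box p -> p is the dual of axiom B, which corresponds to symmetry. Every such R is symmetric — valid.
(E) Box p -> p (axiom T) characterises the reflexive frames. Such an R need not be reflexive — not valid.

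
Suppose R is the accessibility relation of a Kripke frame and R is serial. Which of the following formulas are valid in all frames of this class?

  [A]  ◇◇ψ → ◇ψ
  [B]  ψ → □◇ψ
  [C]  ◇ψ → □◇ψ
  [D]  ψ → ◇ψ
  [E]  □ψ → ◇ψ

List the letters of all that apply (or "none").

(A) ◇◇ψ → ◇ψ (the dual of axiom 4) characterises the transitive frames. Such an R need not be transitive — not valid.
(B) axiom B: valid iff R is symmetric. Such an R need not be symmetric — not valid.
(C) ◇ψ → □◇ψ is axiom 5, which corresponds to the euclidean property. Such an R need not be euclidean — not valid.
(D) ψ → ◇ψ is the dual of axiom T, which corresponds to reflexivity. Such an R need not be reflexive — not valid.
(E) □ψ → ◇ψ is axiom D, which corresponds to seriality. Every such R is serial — valid.

E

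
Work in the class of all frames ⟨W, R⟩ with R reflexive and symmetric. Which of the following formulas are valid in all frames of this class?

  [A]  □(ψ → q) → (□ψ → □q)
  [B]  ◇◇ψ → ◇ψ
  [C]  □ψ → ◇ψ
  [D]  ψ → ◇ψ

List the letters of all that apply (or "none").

A, C, D

Reflexive relations are serial.
(A) □(ψ → q) → (□ψ → □q) is the K axiom; it holds on all frames — valid.
(B) ◇◇ψ → ◇ψ is the dual of axiom 4, which corresponds to transitivity. Such an R need not be transitive — not valid.
(C) □ψ → ◇ψ is axiom D; it is valid on a frame exactly when R is serial. Every such R is serial, so valid.
(D) ψ → ◇ψ (the dual of axiom T) characterises the reflexive frames. Every such R is reflexive — valid.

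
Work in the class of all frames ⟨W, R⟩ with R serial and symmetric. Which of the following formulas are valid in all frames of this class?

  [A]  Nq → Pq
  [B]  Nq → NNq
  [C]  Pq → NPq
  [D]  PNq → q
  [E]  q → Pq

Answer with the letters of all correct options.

(A) Nq → Pq (axiom D) characterises the serial frames. Every such R is serial — valid.
(B) Nq → NNq is axiom 4; it is valid on a frame exactly when R is transitive. Such an R need not be transitive, so not valid.
(C) Pq → NPq is axiom 5; it is valid on a frame exactly when R is euclidean. Such an R need not be euclidean, so not valid.
(D) PNq → q (the dual of axiom B) characterises the symmetric frames. Every such R is symmetric — valid.
(E) q → Pq is the dual of axiom T; it is valid on a frame exactly when R is reflexive. Such an R need not be reflexive, so not valid.

A, D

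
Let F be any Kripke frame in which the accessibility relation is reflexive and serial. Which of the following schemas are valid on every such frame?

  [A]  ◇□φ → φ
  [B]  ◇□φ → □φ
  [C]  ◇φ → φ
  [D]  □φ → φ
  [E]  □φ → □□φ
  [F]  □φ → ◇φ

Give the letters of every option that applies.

D, F

(A) ◇□φ → φ is the dual of axiom B, which corresponds to symmetry. Such an R need not be symmetric — not valid.
(B) ◇□φ → □φ (the dual of axiom 5) characterises the euclidean frames. Such an R need not be euclidean — not valid.
(C) ◇φ → φ is the converse of T; it holds exactly when R ⊆ identity. Such an R need not be a subset of the identity — not valid.
(D) □φ → φ (axiom T) characterises the reflexive frames. Every such R is reflexive — valid.
(E) □φ → □□φ (axiom 4) characterises the transitive frames. Such an R need not be transitive — not valid.
(F) □φ → ◇φ (axiom D) characterises the serial frames. Every such R is serial — valid.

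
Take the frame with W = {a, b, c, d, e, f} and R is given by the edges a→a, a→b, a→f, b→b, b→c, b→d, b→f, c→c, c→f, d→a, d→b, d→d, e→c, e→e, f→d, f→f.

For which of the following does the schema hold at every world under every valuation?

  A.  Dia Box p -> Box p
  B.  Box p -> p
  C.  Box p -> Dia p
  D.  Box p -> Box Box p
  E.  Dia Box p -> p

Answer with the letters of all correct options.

R is reflexive: each world relates to itself.
R is not symmetric: a R b but not b R a.
R is not transitive: a R b and b R c but not a R c.
R is not euclidean: a R b and a R a but not b R a.
R is serial: every world has an R-successor.
(A) Dia Box p -> Box p (the dual of axiom 5) characterises the euclidean frames. R is not euclidean — not valid.
(B) Box p -> p (axiom T) characterises the reflexive frames. R is reflexive — valid.
(C) Box p -> Dia p (axiom D) characterises the serial frames. R is serial — valid.
(D) Box p -> Box Box p (axiom 4) characterises the transitive frames. R is not transitive — not valid.
(E) the dual of axiom B: valid iff R is symmetric. R is not symmetric — not valid.

B, C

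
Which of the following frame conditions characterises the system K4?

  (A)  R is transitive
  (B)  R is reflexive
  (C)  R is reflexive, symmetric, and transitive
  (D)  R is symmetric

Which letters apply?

(A) K4 is sound and complete for exactly this class.
(B) this class determines T (= KT), not K4.
(C) this class determines S5, not K4.
(D) this class determines KB, not K4.

A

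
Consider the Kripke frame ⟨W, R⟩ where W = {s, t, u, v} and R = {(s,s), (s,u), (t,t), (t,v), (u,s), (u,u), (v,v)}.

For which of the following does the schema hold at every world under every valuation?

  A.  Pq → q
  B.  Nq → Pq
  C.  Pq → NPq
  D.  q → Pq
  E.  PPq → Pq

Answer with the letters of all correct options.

B, D, E

R is reflexive: each world relates to itself.
R is transitive: R is closed under composition.
R is not euclidean: t R v and t R t but not v R t.
R is serial: every world has an R-successor.
R is not a subset of the identity: s R u with s ≠ u.
(A) Pq → q (the converse of T) corresponds to R being a subset of the identity. Here R ⊄ identity, so not valid.
(B) axiom D: valid iff R is serial. R is serial — valid.
(C) Pq → NPq (axiom 5) characterises the euclidean frames. R is not euclidean — not valid.
(D) q → Pq is the dual of axiom T; it is valid on a frame exactly when R is reflexive. R is reflexive, so valid.
(E) PPq → Pq is the dual of axiom 4, which corresponds to transitivity. R is transitive — valid.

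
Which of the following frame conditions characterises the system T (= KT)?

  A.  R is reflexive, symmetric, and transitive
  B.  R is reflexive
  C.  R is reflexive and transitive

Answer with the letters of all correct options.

B

(A) this class determines S5, not T (= KT).
(B) T (= KT) is sound and complete for exactly this class.
(C) this class determines S4, not T (= KT).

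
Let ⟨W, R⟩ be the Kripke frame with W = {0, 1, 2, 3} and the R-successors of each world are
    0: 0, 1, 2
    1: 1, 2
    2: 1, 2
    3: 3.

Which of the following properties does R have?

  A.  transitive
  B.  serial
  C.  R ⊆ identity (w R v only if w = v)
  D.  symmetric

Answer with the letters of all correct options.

A, B

(A) transitive: R is closed under composition.
(B) serial: every world has an R-successor.
(C) not ⊆ identity: 0 R 1 with 0 ≠ 1.
(D) not symmetric: 0 R 1 but not 1 R 0.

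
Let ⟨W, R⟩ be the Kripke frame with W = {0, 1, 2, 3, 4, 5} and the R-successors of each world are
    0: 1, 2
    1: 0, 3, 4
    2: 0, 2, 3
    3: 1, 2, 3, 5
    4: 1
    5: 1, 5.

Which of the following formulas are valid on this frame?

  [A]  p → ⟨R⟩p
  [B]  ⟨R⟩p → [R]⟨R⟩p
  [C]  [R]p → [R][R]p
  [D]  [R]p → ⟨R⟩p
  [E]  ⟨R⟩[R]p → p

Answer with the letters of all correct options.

R is not reflexive: not 0 R 0.
R is not symmetric: 3 R 5 but not 5 R 3.
R is not transitive: 0 R 1 and 1 R 0 but not 0 R 0.
R is not euclidean: 0 R 1 and 0 R 2 but not 1 R 2.
R is serial: every world has an R-successor.
(A) p → ⟨R⟩p (the dual of axiom T) characterises the reflexive frames. R is not reflexive — not valid.
(B) axiom 5: valid iff R is euclidean. R is not euclidean — not valid.
(C) axiom 4: valid iff R is transitive. R is not transitive — not valid.
(D) [R]p → ⟨R⟩p is axiom D; it is valid on a frame exactly when R is serial. R is serial, so valid.
(E) ⟨R⟩[R]p → p (the dual of axiom B) characterises the symmetric frames. R is not symmetric — not valid.

D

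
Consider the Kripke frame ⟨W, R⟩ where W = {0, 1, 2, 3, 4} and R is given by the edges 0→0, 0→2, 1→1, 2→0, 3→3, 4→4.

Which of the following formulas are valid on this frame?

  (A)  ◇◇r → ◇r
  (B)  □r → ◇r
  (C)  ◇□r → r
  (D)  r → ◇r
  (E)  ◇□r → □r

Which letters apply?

B, C

R is not reflexive: not 2 R 2.
R is symmetric: every R-edge is matched by its reverse.
R is not transitive: 2 R 0 and 0 R 2 but not 2 R 2.
R is not euclidean: 0 R 2 and 0 R 2 but not 2 R 2.
R is serial: every world has an R-successor.
(A) ◇◇r → ◇r (the dual of axiom 4) characterises the transitive frames. R is not transitive — not valid.
(B) □r → ◇r is axiom D; it is valid on a frame exactly when R is serial. R is serial, so valid.
(C) ◇□r → r (the dual of axiom B) characterises the symmetric frames. R is symmetric — valid.
(D) the dual of axiom T: valid iff R is reflexive. R is not reflexive — not valid.
(E) the dual of axiom 5: valid iff R is euclidean. R is not euclidean — not valid.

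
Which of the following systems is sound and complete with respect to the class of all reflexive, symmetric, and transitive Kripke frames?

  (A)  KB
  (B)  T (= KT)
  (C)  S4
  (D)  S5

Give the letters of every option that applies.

D

(A) KB is determined by the class of symmetric frames.
(B) T (= KT) is determined by the class of reflexive frames.
(C) S4 is determined by the class of reflexive and transitive frames.
(D) S5 is determined by exactly this class.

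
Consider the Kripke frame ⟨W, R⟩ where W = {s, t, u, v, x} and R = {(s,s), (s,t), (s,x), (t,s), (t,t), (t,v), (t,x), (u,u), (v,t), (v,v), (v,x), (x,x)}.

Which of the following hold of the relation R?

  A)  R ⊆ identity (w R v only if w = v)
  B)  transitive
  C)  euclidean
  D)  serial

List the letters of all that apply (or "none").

D

(A) not ⊆ identity: s R t with s ≠ t.
(B) not transitive: s R t and t R v but not s R v.
(C) not euclidean: s R x and s R s but not x R s.
(D) serial: every world has an R-successor.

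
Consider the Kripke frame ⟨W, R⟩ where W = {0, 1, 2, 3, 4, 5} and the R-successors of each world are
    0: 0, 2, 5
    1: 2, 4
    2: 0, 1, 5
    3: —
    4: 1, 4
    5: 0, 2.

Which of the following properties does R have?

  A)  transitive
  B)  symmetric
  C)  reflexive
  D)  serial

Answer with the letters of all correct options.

(A) not transitive: 0 R 2 and 2 R 1 but not 0 R 1.
(B) symmetric: every R-edge is matched by its reverse.
(C) not reflexive: not 1 R 1.
(D) not serial: 3 has no R-successor.

B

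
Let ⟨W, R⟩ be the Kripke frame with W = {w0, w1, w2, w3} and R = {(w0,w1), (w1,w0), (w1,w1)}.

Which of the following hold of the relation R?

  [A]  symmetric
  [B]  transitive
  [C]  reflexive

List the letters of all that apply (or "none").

(A) symmetric: every R-edge is matched by its reverse.
(B) not transitive: w0 R w1 and w1 R w0 but not w0 R w0.
(C) not reflexive: not w0 R w0.

A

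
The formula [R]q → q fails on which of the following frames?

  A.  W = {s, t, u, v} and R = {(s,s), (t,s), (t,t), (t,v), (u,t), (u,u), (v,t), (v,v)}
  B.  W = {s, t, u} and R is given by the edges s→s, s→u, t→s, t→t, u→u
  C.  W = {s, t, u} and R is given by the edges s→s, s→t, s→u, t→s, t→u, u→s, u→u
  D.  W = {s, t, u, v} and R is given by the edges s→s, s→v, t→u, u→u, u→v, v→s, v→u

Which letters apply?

C, D

The schema [R]q → q is axiom T; it is valid on a frame iff R is reflexive.
(A) R is reflexive (each world relates to itself), so the schema is valid here.
(B) R is reflexive (each world relates to itself), so the schema is valid here.
(C) R is not reflexive (not t R t), so the schema fails here.
(D) R is not reflexive (not t R t), so the schema fails here.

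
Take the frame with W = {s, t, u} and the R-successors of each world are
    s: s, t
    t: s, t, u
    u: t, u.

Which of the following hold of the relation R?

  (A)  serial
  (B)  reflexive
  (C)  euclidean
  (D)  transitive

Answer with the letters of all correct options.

(A) serial: every world has an R-successor.
(B) reflexive: each world relates to itself.
(C) not euclidean: t R s and t R u but not s R u.
(D) not transitive: s R t and t R u but not s R u.

A, B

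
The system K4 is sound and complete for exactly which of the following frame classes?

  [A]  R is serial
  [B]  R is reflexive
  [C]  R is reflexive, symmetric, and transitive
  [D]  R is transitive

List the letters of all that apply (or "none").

(A) this class determines D, not K4.
(B) this class determines T (= KT), not K4.
(C) this class determines S5, not K4.
(D) K4 is sound and complete for exactly this class.

D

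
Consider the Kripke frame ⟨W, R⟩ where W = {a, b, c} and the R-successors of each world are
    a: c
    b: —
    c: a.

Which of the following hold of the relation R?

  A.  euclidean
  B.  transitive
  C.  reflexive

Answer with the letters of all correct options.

none

(A) not euclidean: a R c and a R c but not c R c.
(B) not transitive: a R c and c R a but not a R a.
(C) not reflexive: not a R a.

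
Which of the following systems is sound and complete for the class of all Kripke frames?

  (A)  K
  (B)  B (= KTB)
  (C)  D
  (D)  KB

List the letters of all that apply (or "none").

A

(A) K is determined by exactly this class.
(B) B (= KTB) is determined by the class of reflexive and symmetric frames.
(C) D is determined by the class of serial frames.
(D) KB is determined by the class of symmetric frames.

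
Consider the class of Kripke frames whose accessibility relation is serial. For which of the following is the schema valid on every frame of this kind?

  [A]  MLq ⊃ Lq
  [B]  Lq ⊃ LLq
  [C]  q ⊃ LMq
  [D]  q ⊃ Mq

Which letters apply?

(A) the dual of axiom 5: valid iff R is euclidean. Such an R need not be euclidean — not valid.
(B) Lq ⊃ LLq (axiom 4) characterises the transitive frames. Such an R need not be transitive — not valid.
(C) q ⊃ LMq (axiom B) characterises the symmetric frames. Such an R need not be symmetric — not valid.
(D) q ⊃ Mq is the dual of axiom T, which corresponds to reflexivity. Such an R need not be reflexive — not valid.

none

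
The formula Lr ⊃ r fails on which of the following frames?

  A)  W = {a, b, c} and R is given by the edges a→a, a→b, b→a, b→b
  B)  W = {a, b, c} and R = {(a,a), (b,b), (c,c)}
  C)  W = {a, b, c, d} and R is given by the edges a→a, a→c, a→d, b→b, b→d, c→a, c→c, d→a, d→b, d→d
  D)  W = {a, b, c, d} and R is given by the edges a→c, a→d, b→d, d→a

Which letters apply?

The schema Lr ⊃ r is axiom T; it is valid on a frame iff R is reflexive.
(A) R is not reflexive (not c R c), so the schema fails here.
(B) R is reflexive (each world relates to itself), so the schema is valid here.
(C) R is reflexive (each world relates to itself), so the schema is valid here.
(D) R is not reflexive (not a R a), so the schema fails here.

A, D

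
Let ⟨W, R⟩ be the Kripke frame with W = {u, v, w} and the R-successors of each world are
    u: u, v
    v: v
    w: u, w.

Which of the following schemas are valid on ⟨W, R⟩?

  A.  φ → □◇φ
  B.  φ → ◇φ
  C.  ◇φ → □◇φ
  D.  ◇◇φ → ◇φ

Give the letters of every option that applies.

B

R is reflexive: each world relates to itself.
R is not symmetric: u R v but not v R u.
R is not transitive: w R u and u R v but not w R v.
R is not euclidean: u R v and u R u but not v R u.
(A) φ → □◇φ (axiom B) characterises the symmetric frames. R is not symmetric — not valid.
(B) φ → ◇φ is the dual of axiom T; it is valid on a frame exactly when R is reflexive. R is reflexive, so valid.
(C) ◇φ → □◇φ is axiom 5; it is valid on a frame exactly when R is euclidean. R is not euclidean, so not valid.
(D) ◇◇φ → ◇φ is the dual of axiom 4, which corresponds to transitivity. R is not transitive — not valid.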